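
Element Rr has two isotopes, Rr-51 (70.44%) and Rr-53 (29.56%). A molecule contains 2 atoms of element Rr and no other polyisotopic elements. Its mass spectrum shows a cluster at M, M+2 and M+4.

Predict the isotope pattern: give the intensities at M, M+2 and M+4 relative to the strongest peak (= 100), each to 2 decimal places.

Each Rr atom is independently Rr-51 (p = 0.7044) or Rr-53 (q = 0.2956); the cluster is the binomial expansion (p + q)^2.
P(M) = 0.7044^2 = 0.496179
P(M+2) = 2 × 0.7044^1 × 0.2956^1 = 0.416441
P(M+4) = 0.2956^2 = 0.087379
The M peak is largest (0.496179); scaling to 100 gives 100.00 : 83.93 : 17.61.

100.00 : 83.93 : 17.61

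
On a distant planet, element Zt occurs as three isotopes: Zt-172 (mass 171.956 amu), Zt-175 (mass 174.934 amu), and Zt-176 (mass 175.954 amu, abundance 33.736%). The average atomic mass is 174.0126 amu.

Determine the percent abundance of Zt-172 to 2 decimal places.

The remaining 66.264% is split between Zt-172 (fraction x) and Zt-175 (fraction 0.66264 − x).
Substituting: 171.956x + 174.934(0.66264 − x) = 114.65275856
(171.956 − 174.934)x = -1.2655072  ⇒  x = 0.42495, y = 0.23769
Zt-172: 42.50%, Zt-175: 23.77%.

42.50%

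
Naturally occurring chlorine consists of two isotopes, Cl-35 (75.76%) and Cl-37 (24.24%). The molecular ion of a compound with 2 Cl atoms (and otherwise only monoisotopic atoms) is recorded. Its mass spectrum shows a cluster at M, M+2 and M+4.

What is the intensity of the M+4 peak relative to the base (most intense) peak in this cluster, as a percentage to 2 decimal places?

10.24%

Term probabilities: M 0.5740, M+2 0.3673, M+4 0.0588. Base peak = M.
P(M) = C(2,0) × 0.7576^2 × 0.2424^0 = 1 × 0.57395776 × 1.0000 = 0.573958 (base)
P(M+4) = C(2,2) × 0.7576^0 × 0.2424^2 = 1 × 1.0000 × 0.05875776 = 0.058758
Relative intensity = 0.058758 / 0.573958 × 100 = 10.24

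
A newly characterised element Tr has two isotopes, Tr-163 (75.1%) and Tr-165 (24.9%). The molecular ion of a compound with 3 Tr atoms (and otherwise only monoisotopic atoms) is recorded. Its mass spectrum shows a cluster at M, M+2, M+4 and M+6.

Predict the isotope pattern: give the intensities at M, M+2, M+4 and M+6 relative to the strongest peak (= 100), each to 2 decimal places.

100.00 : 99.47 : 32.98 : 3.64

Each Tr atom is independently Tr-163 (p = 0.751) or Tr-165 (q = 0.249); the cluster is the binomial expansion (p + q)^3.
P(M) = 0.751^3 = 0.423565
P(M+2) = 3 × 0.751^2 × 0.249^1 = 0.421309
P(M+4) = 3 × 0.751^1 × 0.249^2 = 0.139688
P(M+6) = 0.249^3 = 0.015438
The M peak is largest (0.423565); scaling to 100 gives 100.00 : 99.47 : 32.98 : 3.64.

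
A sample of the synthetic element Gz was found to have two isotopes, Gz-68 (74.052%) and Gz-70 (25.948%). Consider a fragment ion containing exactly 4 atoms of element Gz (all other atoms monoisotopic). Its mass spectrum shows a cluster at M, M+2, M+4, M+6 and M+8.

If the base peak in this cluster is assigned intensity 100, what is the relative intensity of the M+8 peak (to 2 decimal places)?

(0.74052 + 0.25948)^4 gives M 0.3007, M+2 0.4215, M+4 0.2215, M+6 0.0517, M+8 0.0045; the largest is M+2.
P(M+2) = C(4,1) × 0.74052^3 × 0.25948^1 = 4 × 0.40607886 × 0.25948 = 0.421477 (base)
P(M+8) = C(4,4) × 0.74052^0 × 0.25948^4 = 1 × 1.0000 × 0.00453331 = 0.004533
Relative intensity = 0.004533 / 0.421477 × 100 = 1.08

1.08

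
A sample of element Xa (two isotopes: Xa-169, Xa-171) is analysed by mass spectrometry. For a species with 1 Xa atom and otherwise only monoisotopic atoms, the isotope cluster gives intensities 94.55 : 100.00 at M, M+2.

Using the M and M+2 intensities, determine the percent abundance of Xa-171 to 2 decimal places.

Let p = fractional abundance of Xa-169. I(M+2)/I(M) = [C(1,1)·p^0·(1−p)] / p^1 = 1·(1−p)/p = 100.00/94.55 = 1.0576
(1−p)/p = 1.0576/1 = 1.0576  ⇒  p = 1/(1 + 1.0576) = 0.4860
Xa-169: 48.60%, Xa-171: 51.40%.

51.40%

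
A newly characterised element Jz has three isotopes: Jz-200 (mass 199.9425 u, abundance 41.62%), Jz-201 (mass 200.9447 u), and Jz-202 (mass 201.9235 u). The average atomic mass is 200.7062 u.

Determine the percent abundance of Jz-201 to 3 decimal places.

40.132%

Let x and y be the fractions of Jz-201 and Jz-202. Then x + y = 1 − 0.4162 = 0.5838 and 200.9447x + 201.9235y = 200.7062 − 0.4162×199.9425 = 117.4901315.
Substituting: 200.9447x + 201.9235(0.5838 − x) = 117.4901315
(200.9447 − 201.9235)x = -0.3928078  ⇒  x = 0.40132, y = 0.18248
Jz-201: 40.132%, Jz-202: 18.248%.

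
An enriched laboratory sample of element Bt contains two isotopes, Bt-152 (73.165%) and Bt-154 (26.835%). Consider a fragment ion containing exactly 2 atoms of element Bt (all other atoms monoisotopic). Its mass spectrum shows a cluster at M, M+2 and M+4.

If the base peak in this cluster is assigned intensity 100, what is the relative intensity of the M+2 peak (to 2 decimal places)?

Term probabilities: M 0.5353, M+2 0.3927, M+4 0.0720. Base peak = M.
P(M) = C(2,0) × 0.73165^2 × 0.26835^0 = 1 × 0.53531172 × 1.0000 = 0.535312 (base)
P(M+2) = C(2,1) × 0.73165^1 × 0.26835^1 = 2 × 0.73165 × 0.26835 = 0.392677
Relative intensity = 0.392677 / 0.535312 × 100 = 73.35

73.35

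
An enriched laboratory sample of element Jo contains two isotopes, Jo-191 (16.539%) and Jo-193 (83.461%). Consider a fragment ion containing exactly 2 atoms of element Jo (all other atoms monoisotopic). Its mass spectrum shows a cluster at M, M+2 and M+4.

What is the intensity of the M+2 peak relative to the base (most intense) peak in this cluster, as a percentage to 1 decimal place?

39.6%

(0.16539 + 0.83461)^2 gives M 0.0274, M+2 0.2761, M+4 0.6966; the largest is M+4.
P(M+4) = C(2,2) × 0.16539^0 × 0.83461^2 = 1 × 1.0000 × 0.69657385 = 0.696574 (base)
P(M+2) = C(2,1) × 0.16539^1 × 0.83461^1 = 2 × 0.16539 × 0.83461 = 0.276072
Relative intensity = 0.276072 / 0.696574 × 100 = 39.6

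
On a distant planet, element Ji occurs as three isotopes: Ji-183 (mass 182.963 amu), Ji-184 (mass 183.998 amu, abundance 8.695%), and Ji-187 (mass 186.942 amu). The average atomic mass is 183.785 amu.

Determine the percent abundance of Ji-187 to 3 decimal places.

18.397%

Let x and y be the fractions of Ji-183 and Ji-187. Then x + y = 1 − 0.08695 = 0.91305 and 182.963x + 186.942y = 183.785 − 0.08695×183.998 = 167.7863739.
Substituting: 182.963x + 186.942(0.91305 − x) = 167.7863739
(182.963 − 186.942)x = -2.9010192  ⇒  x = 0.72908, y = 0.18397
Ji-183: 72.908%, Ji-187: 18.397%.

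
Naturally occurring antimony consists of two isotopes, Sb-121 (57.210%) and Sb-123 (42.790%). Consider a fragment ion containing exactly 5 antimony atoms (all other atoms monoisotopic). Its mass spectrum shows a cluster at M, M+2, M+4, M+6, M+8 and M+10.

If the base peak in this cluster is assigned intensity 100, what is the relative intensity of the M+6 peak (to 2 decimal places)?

74.79

Term probabilities: M 0.0613, M+2 0.2292, M+4 0.3428, M+6 0.2564, M+8 0.0959, M+10 0.0143. Base peak = M+4.
P(M+4) = C(5,2) × 0.57210^3 × 0.42790^2 = 10 × 0.18724742 × 0.18309841 = 0.342847 (base)
P(M+6) = C(5,3) × 0.57210^2 × 0.42790^3 = 10 × 0.32729841 × 0.07834781 = 0.256431
Relative intensity = 0.256431 / 0.342847 × 100 = 74.79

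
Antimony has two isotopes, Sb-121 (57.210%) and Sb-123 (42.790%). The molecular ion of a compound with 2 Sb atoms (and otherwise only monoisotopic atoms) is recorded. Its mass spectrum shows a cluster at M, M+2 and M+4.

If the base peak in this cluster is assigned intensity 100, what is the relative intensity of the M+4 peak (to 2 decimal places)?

Binomial terms of (0.57210 + 0.42790)^2: M 0.3273, M+2 0.4896, M+4 0.1831 → M+2 is the base peak.
P(M+2) = C(2,1) × 0.57210^1 × 0.42790^1 = 2 × 0.5721 × 0.4279 = 0.489603 (base)
P(M+4) = C(2,2) × 0.57210^0 × 0.42790^2 = 1 × 1.0000 × 0.18309841 = 0.183098
Relative intensity = 0.183098 / 0.489603 × 100 = 37.40

37.40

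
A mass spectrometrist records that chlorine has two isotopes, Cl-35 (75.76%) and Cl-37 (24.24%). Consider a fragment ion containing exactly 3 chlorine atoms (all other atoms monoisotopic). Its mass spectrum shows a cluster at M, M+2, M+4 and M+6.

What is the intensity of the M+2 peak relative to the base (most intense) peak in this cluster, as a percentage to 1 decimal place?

Binomial terms of (0.7576 + 0.2424)^3: M 0.4348, M+2 0.4174, M+4 0.1335, M+6 0.0142 → M is the base peak.
P(M) = C(3,0) × 0.7576^3 × 0.2424^0 = 1 × 0.4348304 × 1.0000 = 0.434830 (base)
P(M+2) = C(3,1) × 0.7576^2 × 0.2424^1 = 3 × 0.57395776 × 0.2424 = 0.417382
Relative intensity = 0.417382 / 0.434830 × 100 = 96.0

96.0%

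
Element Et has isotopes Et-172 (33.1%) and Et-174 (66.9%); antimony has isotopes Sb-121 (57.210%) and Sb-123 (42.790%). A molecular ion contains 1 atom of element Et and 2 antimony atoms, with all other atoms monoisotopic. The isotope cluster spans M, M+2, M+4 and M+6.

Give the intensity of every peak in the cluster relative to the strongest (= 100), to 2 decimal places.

Element Et pattern (n=1): 0.3310 : 0.6690
Antimony pattern (n=2): 0.32729841 : 0.48960318 : 0.18309841
Convolve the two distributions (both contribute in 2-u steps):
  M: 0.3310×0.32729841 = 0.108336
  M+2: 0.3310×0.48960318 + 0.6690×0.32729841 = 0.381021
  M+4: 0.3310×0.18309841 + 0.6690×0.48960318 = 0.388150
  M+6: 0.6690×0.18309841 = 0.122493
Scale to base peak (0.388150) = 100: 27.91 : 98.16 : 100.00 : 31.56

27.91 : 98.16 : 100.00 : 31.56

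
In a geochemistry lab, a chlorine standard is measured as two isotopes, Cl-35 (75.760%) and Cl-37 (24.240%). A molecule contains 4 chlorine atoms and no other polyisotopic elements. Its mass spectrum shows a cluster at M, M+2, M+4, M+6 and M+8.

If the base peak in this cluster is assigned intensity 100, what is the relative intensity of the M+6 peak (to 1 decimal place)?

10.2

Binomial terms of (0.75760 + 0.24240)^4: M 0.3294, M+2 0.4216, M+4 0.2023, M+6 0.0432, M+8 0.0035 → M+2 is the base peak.
P(M+2) = C(4,1) × 0.75760^3 × 0.24240^1 = 4 × 0.4348304 × 0.2424 = 0.421612 (base)
P(M+6) = C(4,3) × 0.75760^1 × 0.24240^3 = 4 × 0.7576 × 0.01424288 = 0.043162
Relative intensity = 0.043162 / 0.421612 × 100 = 10.2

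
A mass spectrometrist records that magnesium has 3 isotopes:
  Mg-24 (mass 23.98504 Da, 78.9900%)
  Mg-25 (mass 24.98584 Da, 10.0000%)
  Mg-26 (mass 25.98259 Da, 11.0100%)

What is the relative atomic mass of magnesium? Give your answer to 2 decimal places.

24.31 Da

Weight each isotope mass by its fractional abundance: 0.789900 × 23.98504 + 0.100000 × 24.98584 + 0.110100 × 25.98259
= 18.945783 + 2.498584 + 2.860683 = 24.305050 Da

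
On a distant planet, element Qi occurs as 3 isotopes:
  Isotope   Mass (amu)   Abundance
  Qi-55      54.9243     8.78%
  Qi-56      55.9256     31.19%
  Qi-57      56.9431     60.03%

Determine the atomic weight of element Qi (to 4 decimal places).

Average mass = Σ (abundance × isotope mass) = 0.0878 × 54.9243 + 0.3119 × 55.9256 + 0.6003 × 56.9431
= 4.82235 + 17.44319 + 34.18294 = 56.44848 amu

56.4485 amu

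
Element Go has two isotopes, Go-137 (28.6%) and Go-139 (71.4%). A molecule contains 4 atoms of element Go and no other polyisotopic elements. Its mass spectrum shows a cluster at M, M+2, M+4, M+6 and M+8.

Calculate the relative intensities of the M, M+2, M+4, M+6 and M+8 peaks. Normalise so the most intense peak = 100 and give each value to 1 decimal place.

1.6 : 16.0 : 60.1 : 100.0 : 62.4

Each Go atom is independently Go-137 (p = 0.286) or Go-139 (q = 0.714); the cluster is the binomial expansion (p + q)^4.
P(M) = 0.286^4 = 0.006691
P(M+2) = 4 × 0.286^3 × 0.714^1 = 0.066812
P(M+4) = 6 × 0.286^2 × 0.714^2 = 0.250196
P(M+6) = 4 × 0.286^1 × 0.714^3 = 0.416410
P(M+8) = 0.714^4 = 0.259892
The M+6 peak is largest (0.416410); scaling to 100 gives 1.6 : 16.0 : 60.1 : 100.0 : 62.4.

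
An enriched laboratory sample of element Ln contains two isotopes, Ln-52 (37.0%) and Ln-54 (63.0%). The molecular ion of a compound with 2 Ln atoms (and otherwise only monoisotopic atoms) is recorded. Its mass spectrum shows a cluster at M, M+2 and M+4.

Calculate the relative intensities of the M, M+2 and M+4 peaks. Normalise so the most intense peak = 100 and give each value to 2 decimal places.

29.37 : 100.00 : 85.14

The 2 Ln atoms are independent, so intensities follow the terms of (0.370 + 0.630)^2.
P(M) = 0.370^2 = 0.136900
P(M+2) = 2 × 0.370^1 × 0.630^1 = 0.466200
P(M+4) = 0.630^2 = 0.396900
The M+2 peak is largest (0.466200); scaling to 100 gives 29.37 : 100.00 : 85.14.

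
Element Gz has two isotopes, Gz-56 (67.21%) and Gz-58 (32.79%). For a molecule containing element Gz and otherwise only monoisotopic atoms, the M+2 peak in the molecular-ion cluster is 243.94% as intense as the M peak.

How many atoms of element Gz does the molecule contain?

With n Gz atoms, P(M+2)/P(M) = C(n,1)·p^(n−1)q / p^n = n·q/p = n · 0.3279/0.6721.
n = 2.4394 × 0.6721/0.3279 = 5.00 ≈ 5

5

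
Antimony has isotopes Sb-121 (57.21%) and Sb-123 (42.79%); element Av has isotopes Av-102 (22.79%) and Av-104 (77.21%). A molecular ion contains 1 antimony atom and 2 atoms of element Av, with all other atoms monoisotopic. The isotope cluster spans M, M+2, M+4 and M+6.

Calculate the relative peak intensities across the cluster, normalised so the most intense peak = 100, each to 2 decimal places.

Antimony pattern (n=1): 0.5721 : 0.4279
Element Av pattern (n=2): 0.05193841 : 0.35192318 : 0.59613841
Convolve the two distributions (both contribute in 2-u steps):
  M: 0.5721×0.05193841 = 0.029714
  M+2: 0.5721×0.35192318 + 0.4279×0.05193841 = 0.223560
  M+4: 0.5721×0.59613841 + 0.4279×0.35192318 = 0.491639
  M+6: 0.4279×0.59613841 = 0.255088
Scale to base peak (0.491639) = 100: 6.04 : 45.47 : 100.00 : 51.89

6.04 : 45.47 : 100.00 : 51.89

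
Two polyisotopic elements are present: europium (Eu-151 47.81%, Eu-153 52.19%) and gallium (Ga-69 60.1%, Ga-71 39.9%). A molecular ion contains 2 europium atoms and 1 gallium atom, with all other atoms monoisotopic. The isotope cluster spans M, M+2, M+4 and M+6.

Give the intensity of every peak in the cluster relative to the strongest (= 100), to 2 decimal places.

Europium pattern (n=2): 0.22857961 : 0.49904078 : 0.27237961
Gallium pattern (n=1): 0.6010 : 0.3990
Convolve the two distributions (both contribute in 2-u steps):
  M: 0.22857961×0.6010 = 0.137376
  M+2: 0.22857961×0.3990 + 0.49904078×0.6010 = 0.391127
  M+4: 0.49904078×0.3990 + 0.27237961×0.6010 = 0.362817
  M+6: 0.27237961×0.3990 = 0.108679
Scale to base peak (0.391127) = 100: 35.12 : 100.00 : 92.76 : 27.79

35.12 : 100.00 : 92.76 : 27.79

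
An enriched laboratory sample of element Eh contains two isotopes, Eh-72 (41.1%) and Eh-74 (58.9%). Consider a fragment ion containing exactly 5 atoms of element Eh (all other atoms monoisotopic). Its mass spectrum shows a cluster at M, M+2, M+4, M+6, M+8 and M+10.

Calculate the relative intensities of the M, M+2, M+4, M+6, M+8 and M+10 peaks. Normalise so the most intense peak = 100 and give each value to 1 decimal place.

Expanding (0.411 + 0.589)^5:
P(M) = 0.411^5 = 0.011728
P(M+2) = 5 × 0.411^4 × 0.589^1 = 0.084034
P(M+4) = 10 × 0.411^3 × 0.589^2 = 0.240855
P(M+6) = 10 × 0.411^2 × 0.589^3 = 0.345167
P(M+8) = 5 × 0.411^1 × 0.589^4 = 0.247328
P(M+10) = 0.589^5 = 0.070889
The M+6 peak is largest (0.345167); scaling to 100 gives 3.4 : 24.3 : 69.8 : 100.0 : 71.7 : 20.5.

3.4 : 24.3 : 69.8 : 100.0 : 71.7 : 20.5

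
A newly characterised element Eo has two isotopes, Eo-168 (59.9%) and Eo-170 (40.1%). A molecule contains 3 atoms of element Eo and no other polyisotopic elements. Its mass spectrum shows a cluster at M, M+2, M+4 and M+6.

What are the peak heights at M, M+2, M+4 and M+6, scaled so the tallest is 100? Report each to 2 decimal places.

49.79 : 100.00 : 66.94 : 14.94

Each Eo atom is independently Eo-168 (p = 0.599) or Eo-170 (q = 0.401); the cluster is the binomial expansion (p + q)^3.
P(M) = 0.599^3 = 0.214922
P(M+2) = 3 × 0.599^2 × 0.401^1 = 0.431638
P(M+4) = 3 × 0.599^1 × 0.401^2 = 0.288959
P(M+6) = 0.401^3 = 0.064481
The M+2 peak is largest (0.431638); scaling to 100 gives 49.79 : 100.00 : 66.94 : 14.94.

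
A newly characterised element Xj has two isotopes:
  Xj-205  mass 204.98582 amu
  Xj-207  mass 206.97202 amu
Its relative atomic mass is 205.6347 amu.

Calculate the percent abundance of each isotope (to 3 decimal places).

Xj-205: 67.331%, Xj-207: 32.669%

With x = fraction of Xj-205 (so Xj-207 is 1 − x):
204.98582·x + 206.97202·(1 − x) = 205.6347
(204.98582 − 206.97202)·x = 205.6347 − 206.97202
x = -1.33732 / -1.98620 = 0.67331 → 67.331% Xj-205, 32.669% Xj-207.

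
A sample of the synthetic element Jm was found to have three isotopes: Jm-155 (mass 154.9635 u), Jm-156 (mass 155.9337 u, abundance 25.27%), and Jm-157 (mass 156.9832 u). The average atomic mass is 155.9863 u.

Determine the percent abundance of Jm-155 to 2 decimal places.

Let x and y be the fractions of Jm-155 and Jm-157. Then x + y = 1 − 0.2527 = 0.7473 and 154.9635x + 156.9832y = 155.9863 − 0.2527×155.9337 = 116.58185401.
Substituting: 154.9635x + 156.9832(0.7473 − x) = 116.58185401
(154.9635 − 156.9832)x = -0.73169135  ⇒  x = 0.36228, y = 0.38502
Jm-155: 36.23%, Jm-157: 38.50%.

36.23%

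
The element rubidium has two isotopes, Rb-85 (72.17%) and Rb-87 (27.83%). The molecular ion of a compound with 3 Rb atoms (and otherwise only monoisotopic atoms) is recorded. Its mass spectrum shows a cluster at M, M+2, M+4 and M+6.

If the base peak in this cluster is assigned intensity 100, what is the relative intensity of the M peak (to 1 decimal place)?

86.4

Term probabilities: M 0.3759, M+2 0.4349, M+4 0.1677, M+6 0.0216. Base peak = M+2.
P(M+2) = C(3,1) × 0.7217^2 × 0.2783^1 = 3 × 0.52085089 × 0.2783 = 0.434858 (base)
P(M) = C(3,0) × 0.7217^3 × 0.2783^0 = 1 × 0.37589809 × 1.0000 = 0.375898
Relative intensity = 0.375898 / 0.434858 × 100 = 86.4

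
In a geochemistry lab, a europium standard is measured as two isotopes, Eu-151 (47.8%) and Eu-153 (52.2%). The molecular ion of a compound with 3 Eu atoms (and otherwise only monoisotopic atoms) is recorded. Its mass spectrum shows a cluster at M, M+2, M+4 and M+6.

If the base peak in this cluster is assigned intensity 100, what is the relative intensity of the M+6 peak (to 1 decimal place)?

36.4

Binomial terms of (0.478 + 0.522)^3: M 0.1092, M+2 0.3578, M+4 0.3907, M+6 0.1422 → M+4 is the base peak.
P(M+4) = C(3,2) × 0.478^1 × 0.522^2 = 3 × 0.4780 × 0.272484 = 0.390742 (base)
P(M+6) = C(3,3) × 0.478^0 × 0.522^3 = 1 × 1.0000 × 0.14223665 = 0.142237
Relative intensity = 0.142237 / 0.390742 × 100 = 36.4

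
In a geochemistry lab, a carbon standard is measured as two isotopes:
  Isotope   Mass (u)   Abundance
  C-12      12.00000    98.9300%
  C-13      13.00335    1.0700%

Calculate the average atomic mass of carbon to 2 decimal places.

12.01 u

Average mass = Σ (abundance × isotope mass) = 0.989300 × 12.00000 + 0.010700 × 13.00335
= 11.871600 + 0.139136 = 12.010736 u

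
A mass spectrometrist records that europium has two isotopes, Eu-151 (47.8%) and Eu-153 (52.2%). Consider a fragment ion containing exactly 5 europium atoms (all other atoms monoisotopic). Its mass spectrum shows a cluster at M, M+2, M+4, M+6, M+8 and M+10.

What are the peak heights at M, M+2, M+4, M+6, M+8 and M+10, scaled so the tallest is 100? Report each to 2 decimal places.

Expanding (0.478 + 0.522)^5:
P(M) = 0.478^5 = 0.024954
P(M+2) = 5 × 0.478^4 × 0.522^1 = 0.136255
P(M+4) = 10 × 0.478^3 × 0.522^2 = 0.297594
P(M+6) = 10 × 0.478^2 × 0.522^3 = 0.324988
P(M+8) = 5 × 0.478^1 × 0.522^4 = 0.177452
P(M+10) = 0.522^5 = 0.038757
The M+6 peak is largest (0.324988); scaling to 100 gives 7.68 : 41.93 : 91.57 : 100.00 : 54.60 : 11.93.

7.68 : 41.93 : 91.57 : 100.00 : 54.60 : 11.93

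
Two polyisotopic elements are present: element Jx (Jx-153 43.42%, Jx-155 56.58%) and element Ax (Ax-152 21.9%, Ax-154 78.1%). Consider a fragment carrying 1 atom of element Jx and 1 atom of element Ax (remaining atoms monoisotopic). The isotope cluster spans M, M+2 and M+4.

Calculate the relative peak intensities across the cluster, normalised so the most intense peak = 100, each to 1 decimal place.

20.5 : 100.0 : 95.4

Element Jx pattern (n=1): 0.4342 : 0.5658
Element Ax pattern (n=1): 0.2190 : 0.7810
Convolve the two distributions (both contribute in 2-u steps):
  M: 0.4342×0.2190 = 0.095090
  M+2: 0.4342×0.7810 + 0.5658×0.2190 = 0.463020
  M+4: 0.5658×0.7810 = 0.441890
Scale to base peak (0.463020) = 100: 20.5 : 100.0 : 95.4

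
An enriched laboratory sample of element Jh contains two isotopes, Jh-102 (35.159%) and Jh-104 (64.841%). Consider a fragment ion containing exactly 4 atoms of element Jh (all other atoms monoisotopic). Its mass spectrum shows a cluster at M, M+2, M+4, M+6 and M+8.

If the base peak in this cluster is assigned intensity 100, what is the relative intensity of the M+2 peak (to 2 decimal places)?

(0.35159 + 0.64841)^4 gives M 0.0153, M+2 0.1127, M+4 0.3118, M+6 0.3834, M+8 0.1768; the largest is M+6.
P(M+6) = C(4,3) × 0.35159^1 × 0.64841^3 = 4 × 0.35159 × 0.2726146 = 0.383394 (base)
P(M+2) = C(4,1) × 0.35159^3 × 0.64841^1 = 4 × 0.04346198 × 0.64841 = 0.112725
Relative intensity = 0.112725 / 0.383394 × 100 = 29.40

29.40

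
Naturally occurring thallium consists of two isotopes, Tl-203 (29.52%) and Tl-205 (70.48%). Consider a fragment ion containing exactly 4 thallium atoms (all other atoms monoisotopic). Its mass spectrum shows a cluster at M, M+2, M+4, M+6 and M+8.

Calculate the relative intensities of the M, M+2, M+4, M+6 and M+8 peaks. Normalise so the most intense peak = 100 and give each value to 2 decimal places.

1.84 : 17.54 : 62.83 : 100.00 : 59.69

The 4 Tl atoms are independent, so intensities follow the terms of (0.2952 + 0.7048)^4.
P(M) = 0.2952^4 = 0.007594
P(M+2) = 4 × 0.2952^3 × 0.7048^1 = 0.072523
P(M+4) = 6 × 0.2952^2 × 0.7048^2 = 0.259726
P(M+6) = 4 × 0.2952^1 × 0.7048^3 = 0.413403
P(M+8) = 0.7048^4 = 0.246754
The M+6 peak is largest (0.413403); scaling to 100 gives 1.84 : 17.54 : 62.83 : 100.00 : 59.69.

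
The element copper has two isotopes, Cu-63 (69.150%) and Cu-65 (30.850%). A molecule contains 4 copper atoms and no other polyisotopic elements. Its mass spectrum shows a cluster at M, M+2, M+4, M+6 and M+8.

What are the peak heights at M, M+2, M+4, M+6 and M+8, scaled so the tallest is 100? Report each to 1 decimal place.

56.0 : 100.0 : 66.9 : 19.9 : 2.2

Expanding (0.69150 + 0.30850)^4:
P(M) = 0.69150^4 = 0.228649
P(M+2) = 4 × 0.69150^3 × 0.30850^1 = 0.408030
P(M+4) = 6 × 0.69150^2 × 0.30850^2 = 0.273052
P(M+6) = 4 × 0.69150^1 × 0.30850^3 = 0.081212
P(M+8) = 0.30850^4 = 0.009058
The M+2 peak is largest (0.408030); scaling to 100 gives 56.0 : 100.0 : 66.9 : 19.9 : 2.2.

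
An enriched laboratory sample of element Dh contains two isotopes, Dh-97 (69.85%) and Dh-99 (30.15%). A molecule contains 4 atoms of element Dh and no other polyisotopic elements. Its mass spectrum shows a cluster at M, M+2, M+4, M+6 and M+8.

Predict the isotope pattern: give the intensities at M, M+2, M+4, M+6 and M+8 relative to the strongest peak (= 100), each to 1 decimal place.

57.9 : 100.0 : 64.7 : 18.6 : 2.0

Each Dh atom is independently Dh-97 (p = 0.6985) or Dh-99 (q = 0.3015); the cluster is the binomial expansion (p + q)^4.
P(M) = 0.6985^4 = 0.238049
P(M+2) = 4 × 0.6985^3 × 0.3015^1 = 0.411004
P(M+4) = 6 × 0.6985^2 × 0.3015^2 = 0.266108
P(M+6) = 4 × 0.6985^1 × 0.3015^3 = 0.076575
P(M+8) = 0.3015^4 = 0.008263
The M+2 peak is largest (0.411004); scaling to 100 gives 57.9 : 100.0 : 64.7 : 18.6 : 2.0.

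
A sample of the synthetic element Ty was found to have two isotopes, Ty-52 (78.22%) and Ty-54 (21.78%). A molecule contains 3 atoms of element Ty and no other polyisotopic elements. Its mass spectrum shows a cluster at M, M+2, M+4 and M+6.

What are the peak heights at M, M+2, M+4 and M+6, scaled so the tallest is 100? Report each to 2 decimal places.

Each Ty atom is independently Ty-52 (p = 0.7822) or Ty-54 (q = 0.2178); the cluster is the binomial expansion (p + q)^3.
P(M) = 0.7822^3 = 0.478579
P(M+2) = 3 × 0.7822^2 × 0.2178^1 = 0.399774
P(M+4) = 3 × 0.7822^1 × 0.2178^2 = 0.111315
P(M+6) = 0.2178^3 = 0.010332
The M peak is largest (0.478579); scaling to 100 gives 100.00 : 83.53 : 23.26 : 2.16.

100.00 : 83.53 : 23.26 : 2.16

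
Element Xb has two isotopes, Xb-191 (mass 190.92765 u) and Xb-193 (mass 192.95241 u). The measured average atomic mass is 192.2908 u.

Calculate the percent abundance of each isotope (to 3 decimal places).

Xb-191: 32.676%, Xb-193: 67.324%

Let x be the fractional abundance of Xb-191; then Xb-193 has abundance 1 − x.
190.92765·x + 192.95241·(1 − x) = 192.2908
(190.92765 − 192.95241)·x = 192.2908 − 192.95241
x = -0.66161 / -2.02476 = 0.32676 → 32.676% Xb-191, 67.324% Xb-193.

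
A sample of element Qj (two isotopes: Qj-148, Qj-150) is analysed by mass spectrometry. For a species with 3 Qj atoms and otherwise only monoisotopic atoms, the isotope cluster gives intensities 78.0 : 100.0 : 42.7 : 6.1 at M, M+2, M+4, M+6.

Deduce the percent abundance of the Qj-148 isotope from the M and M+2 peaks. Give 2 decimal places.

If p is the fraction of Qj that is Qj-148, then I(M+2)/I(M) = [C(3,1)·p^2·(1−p)] / p^3 = 3·(1−p)/p = 100.0/78.0 = 1.2821
(1−p)/p = 1.2821/3 = 0.4274  ⇒  p = 1/(1 + 0.4274) = 0.7006
Qj-148: 70.06%, Qj-150: 29.94%.

70.06%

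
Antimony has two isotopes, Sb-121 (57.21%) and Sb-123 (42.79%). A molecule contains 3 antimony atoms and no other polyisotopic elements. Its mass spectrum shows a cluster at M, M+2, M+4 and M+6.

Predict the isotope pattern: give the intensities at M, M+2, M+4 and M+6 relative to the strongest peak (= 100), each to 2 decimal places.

Each Sb atom is independently Sb-121 (p = 0.5721) or Sb-123 (q = 0.4279); the cluster is the binomial expansion (p + q)^3.
P(M) = 0.5721^3 = 0.187247
P(M+2) = 3 × 0.5721^2 × 0.4279^1 = 0.420153
P(M+4) = 3 × 0.5721^1 × 0.4279^2 = 0.314252
P(M+6) = 0.4279^3 = 0.078348
The M+2 peak is largest (0.420153); scaling to 100 gives 44.57 : 100.00 : 74.79 : 18.65.

44.57 : 100.00 : 74.79 : 18.65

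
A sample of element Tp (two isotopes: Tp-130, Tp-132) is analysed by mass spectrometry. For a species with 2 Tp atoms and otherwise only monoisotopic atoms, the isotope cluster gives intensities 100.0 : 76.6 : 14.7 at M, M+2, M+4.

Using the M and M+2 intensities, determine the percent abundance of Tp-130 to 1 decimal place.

Let p = fractional abundance of Tp-130. I(M+2)/I(M) = [C(2,1)·p^1·(1−p)] / p^2 = 2·(1−p)/p = 76.6/100.0 = 0.7660
(1−p)/p = 0.7660/2 = 0.3830  ⇒  p = 1/(1 + 0.3830) = 0.7231
Tp-130: 72.3%, Tp-132: 27.7%.

72.3%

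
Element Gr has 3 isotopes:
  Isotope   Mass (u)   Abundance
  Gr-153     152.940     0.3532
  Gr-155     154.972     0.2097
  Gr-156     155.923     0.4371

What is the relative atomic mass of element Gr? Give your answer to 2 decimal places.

154.67 u

The abundance-weighted mean is 0.3532 × 152.940 + 0.2097 × 154.972 + 0.4371 × 155.923
= 54.0184 + 32.4976 + 68.1539 = 154.6699 u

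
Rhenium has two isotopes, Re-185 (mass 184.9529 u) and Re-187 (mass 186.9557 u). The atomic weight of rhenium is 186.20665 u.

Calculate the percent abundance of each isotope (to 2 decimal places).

With x = fraction of Re-185 (so Re-187 is 1 − x):
184.9529·x + 186.9557·(1 − x) = 186.20665
(184.9529 − 186.9557)·x = 186.20665 − 186.9557
x = -0.74905 / -2.0028 = 0.37400 → 37.40% Re-185, 62.60% Re-187.

Re-185: 37.40%, Re-187: 62.60%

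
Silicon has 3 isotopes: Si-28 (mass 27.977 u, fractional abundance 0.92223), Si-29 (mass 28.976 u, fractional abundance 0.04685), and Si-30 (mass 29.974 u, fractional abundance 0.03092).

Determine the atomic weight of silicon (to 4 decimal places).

Ar = Σ fᵢ·mᵢ = 0.92223 × 27.977 + 0.04685 × 28.976 + 0.03092 × 29.974
= 25.80123 + 1.35753 + 0.92680 = 28.08556 u

28.0856 u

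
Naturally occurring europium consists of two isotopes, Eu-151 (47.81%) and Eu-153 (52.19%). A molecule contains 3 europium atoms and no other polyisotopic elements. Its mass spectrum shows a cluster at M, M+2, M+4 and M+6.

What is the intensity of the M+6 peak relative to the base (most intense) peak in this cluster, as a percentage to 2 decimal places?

36.39%

(0.4781 + 0.5219)^3 gives M 0.1093, M+2 0.3579, M+4 0.3907, M+6 0.1422; the largest is M+4.
P(M+4) = C(3,2) × 0.4781^1 × 0.5219^2 = 3 × 0.4781 × 0.27237961 = 0.390674 (base)
P(M+6) = C(3,3) × 0.4781^0 × 0.5219^3 = 1 × 1.0000 × 0.14215492 = 0.142155
Relative intensity = 0.142155 / 0.390674 × 100 = 36.39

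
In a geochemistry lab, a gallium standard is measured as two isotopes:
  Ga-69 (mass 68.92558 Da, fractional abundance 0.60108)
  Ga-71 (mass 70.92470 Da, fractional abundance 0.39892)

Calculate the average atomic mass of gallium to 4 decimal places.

The abundance-weighted mean is 0.60108 × 68.92558 + 0.39892 × 70.92470
= 41.429788 + 28.293281 = 69.723069 Da

69.7231 Da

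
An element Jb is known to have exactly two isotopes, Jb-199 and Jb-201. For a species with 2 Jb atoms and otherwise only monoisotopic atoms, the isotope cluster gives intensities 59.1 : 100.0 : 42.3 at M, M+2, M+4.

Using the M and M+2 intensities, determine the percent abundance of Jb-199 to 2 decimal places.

54.17%

Write p for the Jb-199 fraction. I(M+2)/I(M) = [C(2,1)·p^1·(1−p)] / p^2 = 2·(1−p)/p = 100.0/59.1 = 1.6920
(1−p)/p = 1.6920/2 = 0.8460  ⇒  p = 1/(1 + 0.8460) = 0.5417
Jb-199: 54.17%, Jb-201: 45.83%.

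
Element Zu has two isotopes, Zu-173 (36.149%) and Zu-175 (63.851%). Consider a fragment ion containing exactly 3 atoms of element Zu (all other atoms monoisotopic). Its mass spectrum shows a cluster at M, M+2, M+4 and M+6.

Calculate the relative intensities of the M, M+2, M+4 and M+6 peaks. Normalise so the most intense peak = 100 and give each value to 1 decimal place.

10.7 : 56.6 : 100.0 : 58.9

Each Zu atom is independently Zu-173 (p = 0.36149) or Zu-175 (q = 0.63851); the cluster is the binomial expansion (p + q)^3.
P(M) = 0.36149^3 = 0.047238
P(M+2) = 3 × 0.36149^2 × 0.63851^1 = 0.250312
P(M+4) = 3 × 0.36149^1 × 0.63851^2 = 0.442133
P(M+6) = 0.63851^3 = 0.260317
The M+4 peak is largest (0.442133); scaling to 100 gives 10.7 : 56.6 : 100.0 : 58.9.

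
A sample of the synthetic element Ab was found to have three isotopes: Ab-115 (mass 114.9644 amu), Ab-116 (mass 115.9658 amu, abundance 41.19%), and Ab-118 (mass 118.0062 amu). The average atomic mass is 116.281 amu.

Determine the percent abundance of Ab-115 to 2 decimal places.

The remaining 58.81% is split between Ab-115 (fraction x) and Ab-118 (fraction 0.5881 − x).
Substituting: 114.9644x + 118.0062(0.5881 − x) = 68.51468698
(114.9644 − 118.0062)x = -0.88475924  ⇒  x = 0.29087, y = 0.29723
Ab-115: 29.09%, Ab-118: 29.72%.

29.09%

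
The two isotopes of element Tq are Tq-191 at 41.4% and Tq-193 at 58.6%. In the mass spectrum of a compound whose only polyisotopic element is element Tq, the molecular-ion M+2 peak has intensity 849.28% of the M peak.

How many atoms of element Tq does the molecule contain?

6

The M+2/M ratio from n Tq atoms is n · q/p = n · 0.586/0.414.
n = 8.4928 × 0.414/0.586 = 6.00 ≈ 6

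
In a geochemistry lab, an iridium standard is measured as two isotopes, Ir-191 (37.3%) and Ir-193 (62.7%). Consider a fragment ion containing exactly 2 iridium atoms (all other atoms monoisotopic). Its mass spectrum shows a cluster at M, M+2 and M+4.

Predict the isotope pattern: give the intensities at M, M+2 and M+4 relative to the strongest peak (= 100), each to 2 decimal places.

29.74 : 100.00 : 84.05

Expanding (0.373 + 0.627)^2:
P(M) = 0.373^2 = 0.139129
P(M+2) = 2 × 0.373^1 × 0.627^1 = 0.467742
P(M+4) = 0.627^2 = 0.393129
The M+2 peak is largest (0.467742); scaling to 100 gives 29.74 : 100.00 : 84.05.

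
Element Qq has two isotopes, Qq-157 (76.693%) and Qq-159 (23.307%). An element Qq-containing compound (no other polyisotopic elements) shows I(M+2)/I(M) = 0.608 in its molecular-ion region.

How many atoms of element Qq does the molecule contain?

The M+2/M ratio from n Qq atoms is n · q/p = n · 0.23307/0.76693.
n = 0.608 × 0.76693/0.23307 = 2.00 ≈ 2

2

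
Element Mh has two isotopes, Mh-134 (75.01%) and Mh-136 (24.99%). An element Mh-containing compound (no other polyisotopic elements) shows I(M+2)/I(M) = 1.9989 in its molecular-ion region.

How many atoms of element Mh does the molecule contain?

6

With n Mh atoms, P(M+2)/P(M) = C(n,1)·p^(n−1)q / p^n = n·q/p = n · 0.2499/0.7501.
n = 1.9989 × 0.7501/0.2499 = 6.00 ≈ 6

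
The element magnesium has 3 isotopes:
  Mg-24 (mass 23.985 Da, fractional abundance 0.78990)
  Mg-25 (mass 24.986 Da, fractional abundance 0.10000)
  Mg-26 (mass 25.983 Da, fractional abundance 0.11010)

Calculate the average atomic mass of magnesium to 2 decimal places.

24.31 Da

Weight each isotope mass by its fractional abundance: 0.78990 × 23.985 + 0.10000 × 24.986 + 0.11010 × 25.983
= 18.9458 + 2.4986 + 2.8607 = 24.3051 Da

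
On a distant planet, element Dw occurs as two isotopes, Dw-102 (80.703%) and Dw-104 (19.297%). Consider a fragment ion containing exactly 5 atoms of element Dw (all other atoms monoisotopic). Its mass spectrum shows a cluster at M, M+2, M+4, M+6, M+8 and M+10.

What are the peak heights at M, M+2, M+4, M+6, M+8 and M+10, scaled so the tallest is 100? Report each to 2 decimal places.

83.64 : 100.00 : 47.82 : 11.43 : 1.37 : 0.07

Expanding (0.80703 + 0.19297)^5:
P(M) = 0.80703^5 = 0.342333
P(M+2) = 5 × 0.80703^4 × 0.19297^1 = 0.409278
P(M+4) = 10 × 0.80703^3 × 0.19297^2 = 0.195726
P(M+6) = 10 × 0.80703^2 × 0.19297^3 = 0.046800
P(M+8) = 5 × 0.80703^1 × 0.19297^4 = 0.005595
P(M+10) = 0.19297^5 = 0.000268
The M+2 peak is largest (0.409278); scaling to 100 gives 83.64 : 100.00 : 47.82 : 11.43 : 1.37 : 0.07.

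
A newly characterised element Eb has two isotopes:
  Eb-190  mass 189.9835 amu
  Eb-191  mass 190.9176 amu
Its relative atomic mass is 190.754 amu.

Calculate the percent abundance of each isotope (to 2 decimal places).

Eb-190: 17.51%, Eb-191: 82.49%

With x = fraction of Eb-190 (so Eb-191 is 1 − x):
189.9835·x + 190.9176·(1 − x) = 190.754
(189.9835 − 190.9176)·x = 190.754 − 190.9176
x = -0.1636 / -0.9341 = 0.17514 → 17.51% Eb-190, 82.49% Eb-191.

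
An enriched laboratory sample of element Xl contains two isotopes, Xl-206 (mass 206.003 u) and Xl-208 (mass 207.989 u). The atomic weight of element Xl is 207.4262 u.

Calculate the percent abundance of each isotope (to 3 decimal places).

Writing the weighted mean with unknown fraction x of Xl-206:
206.003·x + 207.989·(1 − x) = 207.4262
(206.003 − 207.989)·x = 207.4262 − 207.989
x = -0.5628 / -1.986 = 0.28338 → 28.338% Xl-206, 71.662% Xl-208.

Xl-206: 28.338%, Xl-208: 71.662%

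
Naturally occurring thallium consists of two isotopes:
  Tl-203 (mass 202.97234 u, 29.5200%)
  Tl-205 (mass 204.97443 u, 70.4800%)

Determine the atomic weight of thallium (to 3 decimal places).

204.383 u

Weight each isotope mass by its fractional abundance: 0.295200 × 202.97234 + 0.704800 × 204.97443
= 59.917435 + 144.465978 = 204.383413 u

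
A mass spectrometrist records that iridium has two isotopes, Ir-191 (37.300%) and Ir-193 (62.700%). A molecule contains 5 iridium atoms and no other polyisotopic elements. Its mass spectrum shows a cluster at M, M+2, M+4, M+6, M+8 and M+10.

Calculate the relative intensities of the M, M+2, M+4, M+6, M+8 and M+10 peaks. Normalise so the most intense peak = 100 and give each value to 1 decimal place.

Each Ir atom is independently Ir-191 (p = 0.37300) or Ir-193 (q = 0.62700); the cluster is the binomial expansion (p + q)^5.
P(M) = 0.37300^5 = 0.007220
P(M+2) = 5 × 0.37300^4 × 0.62700^1 = 0.060684
P(M+4) = 10 × 0.37300^3 × 0.62700^2 = 0.204015
P(M+6) = 10 × 0.37300^2 × 0.62700^3 = 0.342942
P(M+8) = 5 × 0.37300^1 × 0.62700^4 = 0.288237
P(M+10) = 0.62700^5 = 0.096903
The M+6 peak is largest (0.342942); scaling to 100 gives 2.1 : 17.7 : 59.5 : 100.0 : 84.0 : 28.3.

2.1 : 17.7 : 59.5 : 100.0 : 84.0 : 28.3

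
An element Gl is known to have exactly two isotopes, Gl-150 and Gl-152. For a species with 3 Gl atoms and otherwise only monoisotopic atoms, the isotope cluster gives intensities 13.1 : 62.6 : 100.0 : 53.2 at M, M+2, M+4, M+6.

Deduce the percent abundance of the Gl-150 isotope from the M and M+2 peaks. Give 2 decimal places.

38.57%

Let p = fractional abundance of Gl-150. I(M+2)/I(M) = [C(3,1)·p^2·(1−p)] / p^3 = 3·(1−p)/p = 62.6/13.1 = 4.7786
(1−p)/p = 4.7786/3 = 1.5929  ⇒  p = 1/(1 + 1.5929) = 0.3857
Gl-150: 38.57%, Gl-152: 61.43%.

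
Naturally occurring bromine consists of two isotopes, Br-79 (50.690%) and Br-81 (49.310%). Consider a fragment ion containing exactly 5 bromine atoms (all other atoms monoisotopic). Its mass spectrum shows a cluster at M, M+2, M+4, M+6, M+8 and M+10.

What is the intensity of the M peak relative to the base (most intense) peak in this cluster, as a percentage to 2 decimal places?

10.57%

(0.50690 + 0.49310)^5 gives M 0.0335, M+2 0.1628, M+4 0.3167, M+6 0.3081, M+8 0.1498, M+10 0.0292; the largest is M+4.
P(M+4) = C(5,2) × 0.50690^3 × 0.49310^2 = 10 × 0.13024674 × 0.24314761 = 0.316692 (base)
P(M) = C(5,0) × 0.50690^5 × 0.49310^0 = 1 × 0.03346659 × 1.0000 = 0.033467
Relative intensity = 0.033467 / 0.316692 × 100 = 10.57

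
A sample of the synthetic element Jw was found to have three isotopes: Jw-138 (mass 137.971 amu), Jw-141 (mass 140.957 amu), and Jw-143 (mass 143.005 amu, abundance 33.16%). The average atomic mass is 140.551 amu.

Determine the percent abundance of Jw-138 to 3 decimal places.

Let x and y be the fractions of Jw-138 and Jw-141. Then x + y = 1 − 0.3316 = 0.6684 and 137.971x + 140.957y = 140.551 − 0.3316×143.005 = 93.130542.
Substituting: 137.971x + 140.957(0.6684 − x) = 93.130542
(137.971 − 140.957)x = -1.0851168  ⇒  x = 0.36340, y = 0.30500
Jw-138: 36.340%, Jw-141: 30.500%.

36.340%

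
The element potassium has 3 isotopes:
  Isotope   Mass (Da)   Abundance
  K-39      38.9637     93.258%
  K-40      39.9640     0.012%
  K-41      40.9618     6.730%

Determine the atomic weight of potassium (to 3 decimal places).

39.098 Da

Ar = Σ fᵢ·mᵢ = 0.93258 × 38.9637 + 0.00012 × 39.9640 + 0.06730 × 40.9618
= 36.33677 + 0.00480 + 2.75673 = 39.09830 Da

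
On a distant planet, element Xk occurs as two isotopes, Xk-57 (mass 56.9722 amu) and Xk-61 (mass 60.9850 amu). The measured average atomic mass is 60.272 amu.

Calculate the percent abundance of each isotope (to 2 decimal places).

Writing the weighted mean with unknown fraction x of Xk-57:
56.9722·x + 60.9850·(1 − x) = 60.272
(56.9722 − 60.9850)·x = 60.272 − 60.9850
x = -0.7130 / -4.0128 = 0.17768 → 17.77% Xk-57, 82.23% Xk-61.

Xk-57: 17.77%, Xk-61: 82.23%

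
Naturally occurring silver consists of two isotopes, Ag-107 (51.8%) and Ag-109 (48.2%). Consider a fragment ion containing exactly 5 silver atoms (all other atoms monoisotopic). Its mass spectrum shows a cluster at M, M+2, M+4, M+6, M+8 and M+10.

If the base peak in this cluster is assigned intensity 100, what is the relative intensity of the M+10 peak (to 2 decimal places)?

(0.518 + 0.482)^5 gives M 0.0373, M+2 0.1735, M+4 0.3229, M+6 0.3005, M+8 0.1398, M+10 0.0260; the largest is M+4.
P(M+4) = C(5,2) × 0.518^3 × 0.482^2 = 10 × 0.13899183 × 0.232324 = 0.322911 (base)
P(M+10) = C(5,5) × 0.518^0 × 0.482^5 = 1 × 1.0000 × 0.02601568 = 0.026016
Relative intensity = 0.026016 / 0.322911 × 100 = 8.06

8.06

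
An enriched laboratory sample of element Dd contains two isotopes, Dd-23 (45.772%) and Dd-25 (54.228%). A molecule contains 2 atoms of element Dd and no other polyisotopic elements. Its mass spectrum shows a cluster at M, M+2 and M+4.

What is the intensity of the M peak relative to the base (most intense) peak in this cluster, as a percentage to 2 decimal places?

42.20%

Binomial terms of (0.45772 + 0.54228)^2: M 0.2095, M+2 0.4964, M+4 0.2941 → M+2 is the base peak.
P(M+2) = C(2,1) × 0.45772^1 × 0.54228^1 = 2 × 0.45772 × 0.54228 = 0.496425 (base)
P(M) = C(2,0) × 0.45772^2 × 0.54228^0 = 1 × 0.2095076 × 1.0000 = 0.209508
Relative intensity = 0.209508 / 0.496425 × 100 = 42.20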